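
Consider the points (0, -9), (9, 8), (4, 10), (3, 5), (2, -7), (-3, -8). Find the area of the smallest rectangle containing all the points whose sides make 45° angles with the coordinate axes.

210

In coordinates u = x + y, v = x − y the rectangle is axis-aligned; the map (x,y)→(u,v) scales areas by 2.
u-values: -9, 17, 14, 8, -5, -11; range = 17 − (-11) = 28.
v-values: 9, 1, -6, -2, 9, 5; range = 9 − (-6) = 15.
Area = (28 × 15) / 2 = 210.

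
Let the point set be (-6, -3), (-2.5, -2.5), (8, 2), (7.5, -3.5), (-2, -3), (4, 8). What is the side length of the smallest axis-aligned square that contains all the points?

14

The bounding box has width 14 and height 11.5.
An axis-aligned square enclosing the set must have side ≥ max(width, height).
So the minimum side is max(14, 11.5) = 14.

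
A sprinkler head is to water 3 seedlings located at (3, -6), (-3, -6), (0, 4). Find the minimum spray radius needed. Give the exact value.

5.45

Call the three points A, B, C in the order given.
Side lengths²: AB² = 36, AC² = 109, BC² = 109.
Since BC² = 109 < 109 + 36 = 145, the triangle is acute, so the smallest enclosing circle is the circumcircle.
Circumcentre = (0, -1.45), r² = 29.7025.
r = √(29.7025) = 5.45.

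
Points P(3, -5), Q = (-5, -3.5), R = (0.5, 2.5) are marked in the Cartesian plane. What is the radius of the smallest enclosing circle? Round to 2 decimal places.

Side lengths²: PQ² = 66.25, PR² = 62.5, QR² = 66.25.
Since QR² = 66.25 < 66.25 + 62.5 = 128.75, the triangle is acute, so the smallest enclosing circle is the circumcircle.
Circumcentre = (-7/12, -73/36), r² = 14045/648.
r = √(14045/648) ≈ 4.66.

4.66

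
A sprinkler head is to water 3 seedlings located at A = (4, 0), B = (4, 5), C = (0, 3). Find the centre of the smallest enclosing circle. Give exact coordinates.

(2.75, 2.5)

Side lengths²: AB² = 25, AC² = 25, BC² = 20.
Since AC² = 25 < 25 + 20 = 45, the triangle is acute, so the smallest enclosing circle is the circumcircle.
Circumcentre = (2.75, 2.5), r² = 7.8125.
Centre = (2.75, 2.5).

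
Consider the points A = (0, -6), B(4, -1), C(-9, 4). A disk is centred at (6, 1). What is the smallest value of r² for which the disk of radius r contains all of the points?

The required radius is the distance from (6, 1) to the farthest point.
Squared distances: 85, 8, 234.
Maximum is 234, attained at C.

234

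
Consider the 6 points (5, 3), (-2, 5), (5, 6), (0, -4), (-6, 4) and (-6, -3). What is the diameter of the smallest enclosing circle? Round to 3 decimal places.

14.213

By Welzl's lemma the MEC is supported by two points (diametrically opposite) or three points (on a circumcircle).
The farthest pair is (5, 6)–(-6, -3) with squared distance 202. The circle on this segment as diameter has centre (-0.5, 1.5) and r² = 202/4 = 50.5.
Check (5, 3): distance² to centre = 32.5 ≤ 50.5, so it lies inside.
All remaining points lie in this disk, and no smaller disk contains both endpoints, so this is the minimum enclosing circle.
Diameter = 2r = 2√(50.5) ≈ 14.213.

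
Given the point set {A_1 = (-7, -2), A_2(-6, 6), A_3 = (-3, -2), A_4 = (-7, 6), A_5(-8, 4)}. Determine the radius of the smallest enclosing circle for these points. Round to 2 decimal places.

4.47

A smallest enclosing disk is always determined by at most three of the input points on its boundary.
The farthest pair is A_3–A_4 with squared distance 80. The circle on this segment as diameter has centre (-5, 2) and r² = 80/4 = 20.
Check A_1: distance² to centre = 20 ≤ 20, so it lies inside.
All remaining points lie in this disk, and no smaller disk contains both endpoints, so this is the minimum enclosing circle.
r = √20 ≈ 4.47.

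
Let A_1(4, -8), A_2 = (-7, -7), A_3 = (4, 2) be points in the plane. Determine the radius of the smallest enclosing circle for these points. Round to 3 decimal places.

Side lengths²: A_1A_2² = 122, A_1A_3² = 100, A_2A_3² = 202.
Since A_2A_3² = 202 < 122 + 100 = 222, the triangle is acute, so the smallest enclosing circle is the circumcircle.
Circumcentre = (-12/11, -3), r² = 6161/121.
r = √(6161/121) ≈ 7.136.

7.136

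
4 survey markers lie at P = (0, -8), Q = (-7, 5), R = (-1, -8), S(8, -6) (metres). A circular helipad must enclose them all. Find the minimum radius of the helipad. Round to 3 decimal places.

A smallest enclosing disk is always determined by at most three of the input points on its boundary.
The farthest pair is Q–S with squared distance 346. The circle on this segment as diameter has centre (0.5, -0.5) and r² = 346/4 = 86.5.
Check P: distance² to centre = 56.5 ≤ 86.5, so it lies inside.
All remaining points lie in this disk, and no smaller disk contains both endpoints, so this is the minimum enclosing circle.
r = √(86.5) ≈ 9.301.

9.301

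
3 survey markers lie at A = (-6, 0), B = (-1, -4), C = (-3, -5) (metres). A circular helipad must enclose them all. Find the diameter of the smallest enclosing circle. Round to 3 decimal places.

6.403

Side lengths²: AB² = 41, AC² = 34, BC² = 5.
Since AB² = 41 ≥ 34 + 5 = 39, the angle opposite AB is not acute, so the smallest enclosing circle has AB as diameter.
Centre = midpoint of AB = (-3.5, -2), r² = 41/4 = 10.25.
Diameter = 2r = 2√(10.25) ≈ 6.403.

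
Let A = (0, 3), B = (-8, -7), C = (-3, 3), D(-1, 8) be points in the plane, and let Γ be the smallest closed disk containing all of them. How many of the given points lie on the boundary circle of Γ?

2

The minimum enclosing circle of a finite set is fixed by two of the points (as a diameter) or three (as a circumcircle).
The farthest pair is B–D with squared distance 274. The circle on this segment as diameter has centre (-4.5, 0.5) and r² = 274/4 = 68.5.
Check A: distance² to centre = 26.5 ≤ 68.5, so it lies inside.
All remaining points lie in this disk, and no smaller disk contains both endpoints, so this is the minimum enclosing circle.
The points at distance exactly r from the centre are B, D — 2 points.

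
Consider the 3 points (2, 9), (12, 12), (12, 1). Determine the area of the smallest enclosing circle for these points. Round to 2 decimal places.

Call the three points A, B, C in the order given.
Side lengths²: AB² = 109, AC² = 164, BC² = 121.
Since AC² = 164 < 121 + 109 = 230, the triangle is acute, so the smallest enclosing circle is the circumcircle.
Circumcentre = (8.2, 6.5), r² = 44.69.
Area = π·r² = π·44.69 ≈ 140.40.

140.40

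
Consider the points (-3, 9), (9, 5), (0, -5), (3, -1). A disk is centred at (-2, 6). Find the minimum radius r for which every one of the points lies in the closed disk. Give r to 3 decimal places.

The required radius is the distance from (-2, 6) to the farthest point.
Squared distances: 10, 122, 125, 74.
Maximum is 125, attained at (0, -5).
r = √125 ≈ 11.180.

11.180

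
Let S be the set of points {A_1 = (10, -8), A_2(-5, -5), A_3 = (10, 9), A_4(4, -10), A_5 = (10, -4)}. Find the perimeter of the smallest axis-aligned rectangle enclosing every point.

68

Width = max x − min x = 10 − (-5) = 15.
Height = max y − min y = 9 − (-10) = 19.
Perimeter = 2(15 + 19) = 68.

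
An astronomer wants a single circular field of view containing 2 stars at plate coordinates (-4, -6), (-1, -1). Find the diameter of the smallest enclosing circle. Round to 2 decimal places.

5.83

The smallest circle enclosing two points has them as diameter endpoints.
Centre = midpoint = (-2.5, -3.5); r² = |(-4, -6)−(-1, -1)|²/4 = 34/4 = 8.5.
Diameter = 2r = 2√(8.5) ≈ 5.83.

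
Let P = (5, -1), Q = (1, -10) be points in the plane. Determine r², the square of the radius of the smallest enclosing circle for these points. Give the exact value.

24.25

The smallest circle enclosing two points has them as diameter endpoints.
Centre = midpoint = (3, -5.5); r² = |PQ|²/4 = 97/4 = 24.25.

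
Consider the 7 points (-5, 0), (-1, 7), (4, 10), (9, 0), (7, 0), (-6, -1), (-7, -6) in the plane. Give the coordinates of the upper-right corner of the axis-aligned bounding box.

(9, 10)

x-range [-7, 9], y-range [-6, 10].
The upper-right corner is (9, 10).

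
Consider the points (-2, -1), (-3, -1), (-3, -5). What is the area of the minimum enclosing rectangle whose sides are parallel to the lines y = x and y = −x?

In coordinates u = x + y, v = x − y the rectangle is axis-aligned; the map (x,y)→(u,v) scales areas by 2.
u-values: -3, -4, -8; range = -3 − (-8) = 5.
v-values: -1, -2, 2; range = 2 − (-2) = 4.
Area = (5 × 4) / 2 = 10.

10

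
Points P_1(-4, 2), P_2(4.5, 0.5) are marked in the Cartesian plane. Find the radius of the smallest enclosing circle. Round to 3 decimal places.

4.316

The smallest circle enclosing two points has them as diameter endpoints.
Centre = midpoint = (0.25, 1.25); r² = |P_1P_2|²/4 = 74.5/4 = 18.625.
r = √(18.625) ≈ 4.316.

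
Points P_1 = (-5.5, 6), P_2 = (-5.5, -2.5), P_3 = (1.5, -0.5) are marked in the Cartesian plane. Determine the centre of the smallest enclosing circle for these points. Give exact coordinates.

Side lengths²: P_1P_2² = 72.25, P_1P_3² = 91.25, P_2P_3² = 53.
Since P_1P_3² = 91.25 < 72.25 + 53 = 125.25, the triangle is acute, so the smallest enclosing circle is the circumcircle.
Circumcentre = (-41/14, 1.75), r² = 19345/784.
Centre = (-41/14, 1.75).

(-41/14, 1.75)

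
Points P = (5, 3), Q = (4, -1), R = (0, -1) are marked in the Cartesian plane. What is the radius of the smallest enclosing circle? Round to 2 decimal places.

Side lengths²: PQ² = 17, PR² = 41, QR² = 16.
Since PR² = 41 ≥ 17 + 16 = 33, the angle opposite PR is not acute, so the smallest enclosing circle has PR as diameter.
Centre = midpoint of PR = (2.5, 1), r² = 41/4 = 10.25.
r = √(10.25) ≈ 3.20.

3.20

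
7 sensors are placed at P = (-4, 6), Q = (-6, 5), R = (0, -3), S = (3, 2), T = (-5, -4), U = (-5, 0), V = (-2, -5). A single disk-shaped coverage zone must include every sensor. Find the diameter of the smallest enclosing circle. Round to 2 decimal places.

The minimum enclosing circle of a finite set is fixed by two of the points (as a diameter) or three (as a circumcircle).
The minimum enclosing circle is determined by three boundary points: Q, S, V.
Their circumcentre is (-32/13, 8/13) with r² = 5365/169.
The farthest remaining point P is at distance² 5300/169 ≤ 5365/169.
Diameter = 2r = 2√(5365/169) ≈ 11.27.

11.27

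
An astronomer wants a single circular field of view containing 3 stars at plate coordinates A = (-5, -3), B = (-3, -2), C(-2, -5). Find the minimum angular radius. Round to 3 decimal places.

1.821

Side lengths²: AB² = 5, AC² = 13, BC² = 10.
Since AC² = 13 < 10 + 5 = 15, the triangle is acute, so the smallest enclosing circle is the circumcircle.
Circumcentre = (-47/14, -53/14), r² = 325/98.
r = √(325/98) ≈ 1.821.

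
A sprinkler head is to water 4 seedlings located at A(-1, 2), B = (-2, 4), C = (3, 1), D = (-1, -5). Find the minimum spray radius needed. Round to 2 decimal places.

4.53

A smallest enclosing disk is always determined by at most three of the input points on its boundary.
The minimum enclosing circle is determined by three boundary points: B, C, D.
Their circumcentre is (-9/7, -10/21) with r² = 9061/441.
The farthest remaining point A is at distance² 2740/441 ≤ 9061/441.
r = √(9061/441) ≈ 4.53.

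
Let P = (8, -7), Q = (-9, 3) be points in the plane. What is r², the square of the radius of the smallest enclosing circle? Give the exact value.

97.25

The smallest circle enclosing two points has them as diameter endpoints.
Centre = midpoint = (-0.5, -2); r² = |PQ|²/4 = 389/4 = 97.25.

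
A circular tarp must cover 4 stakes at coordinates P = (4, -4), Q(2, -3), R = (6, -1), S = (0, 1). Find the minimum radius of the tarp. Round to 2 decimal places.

The minimum enclosing circle of a finite set is fixed by two of the points (as a diameter) or three (as a circumcircle).
The minimum enclosing circle is determined by three boundary points: P, R, S.
Their circumcentre is (59/22, -21/22) with r² = 2665/242.
The farthest remaining point Q is at distance² 1125/242 ≤ 2665/242.
r = √(2665/242) ≈ 3.32.

3.32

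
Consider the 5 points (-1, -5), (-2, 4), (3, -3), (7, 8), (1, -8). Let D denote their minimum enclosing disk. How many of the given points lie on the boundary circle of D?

By Welzl's lemma the MEC is supported by two points (diametrically opposite) or three points (on a circumcircle).
The farthest pair is (7, 8)–(1, -8) with squared distance 292. The circle on this segment as diameter has centre (4, 0) and r² = 292/4 = 73.
Check (-1, -5): distance² to centre = 50 ≤ 73, so it lies inside.
All remaining points lie in this disk, and no smaller disk contains both endpoints, so this is the minimum enclosing circle.
The points at distance exactly r from the centre are (7, 8), (1, -8) — 2 points.

2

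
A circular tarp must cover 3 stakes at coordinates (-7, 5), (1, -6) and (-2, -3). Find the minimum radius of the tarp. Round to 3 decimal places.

6.801

Call the three points A, B, C in the order given.
Side lengths²: AB² = 185, AC² = 89, BC² = 18.
Since AB² = 185 ≥ 89 + 18 = 107, the angle opposite AB is not acute, so the smallest enclosing circle has AB as diameter.
Centre = midpoint of AB = (-3, -0.5), r² = 185/4 = 46.25.
r = √(46.25) ≈ 6.801.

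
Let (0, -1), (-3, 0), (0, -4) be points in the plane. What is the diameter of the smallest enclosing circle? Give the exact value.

Call the three points A, B, C in the order given.
Side lengths²: AB² = 10, AC² = 9, BC² = 25.
Since BC² = 25 ≥ 10 + 9 = 19, the angle opposite BC is not acute, so the smallest enclosing circle has BC as diameter.
Centre = midpoint of BC = (-1.5, -2), r² = 25/4 = 6.25.
Diameter = 2r = 2√(6.25) = 5.

5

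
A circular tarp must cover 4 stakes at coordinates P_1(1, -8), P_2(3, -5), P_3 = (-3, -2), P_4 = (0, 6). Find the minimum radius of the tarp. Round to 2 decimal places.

A smallest enclosing disk is always determined by at most three of the input points on its boundary.
The farthest pair is P_1–P_4 with squared distance 197. The circle on this segment as diameter has centre (0.5, -1) and r² = 197/4 = 49.25.
Check P_2: distance² to centre = 22.25 ≤ 49.25, so it lies inside.
All remaining points lie in this disk, and no smaller disk contains both endpoints, so this is the minimum enclosing circle.
r = √(49.25) ≈ 7.02.

7.02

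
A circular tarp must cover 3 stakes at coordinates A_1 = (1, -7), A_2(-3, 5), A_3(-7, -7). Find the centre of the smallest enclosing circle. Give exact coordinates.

Side lengths²: A_1A_2² = 160, A_1A_3² = 64, A_2A_3² = 160.
Since A_2A_3² = 160 < 160 + 64 = 224, the triangle is acute, so the smallest enclosing circle is the circumcircle.
Circumcentre = (-3, -5/3), r² = 400/9.
Centre = (-3, -5/3).

(-3, -5/3)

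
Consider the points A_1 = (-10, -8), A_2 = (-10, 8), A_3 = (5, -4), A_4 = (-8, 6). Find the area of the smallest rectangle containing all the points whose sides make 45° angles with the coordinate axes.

In coordinates u = x + y, v = x − y the rectangle is axis-aligned; the map (x,y)→(u,v) scales areas by 2.
u-values: -18, -2, 1, -2; range = 1 − (-18) = 19.
v-values: -2, -18, 9, -14; range = 9 − (-18) = 27.
Area = (19 × 27) / 2 = 256.5.

256.5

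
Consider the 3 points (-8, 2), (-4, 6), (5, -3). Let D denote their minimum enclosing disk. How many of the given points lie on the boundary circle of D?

3

Call the three points A, B, C in the order given.
Side lengths²: AB² = 32, AC² = 194, BC² = 162.
Since AC² = 194 ≥ 162 + 32 = 194, the angle opposite AC is not acute, so the smallest enclosing circle has AC as diameter.
Centre = midpoint of AC = (-1.5, -0.5), r² = 194/4 = 48.5.
The points at distance exactly r from the centre are (-8, 2), (-4, 6), (5, -3) — 3 points.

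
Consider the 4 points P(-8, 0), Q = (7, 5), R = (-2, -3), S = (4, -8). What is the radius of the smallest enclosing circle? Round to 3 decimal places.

The minimum enclosing circle of a finite set is fixed by two of the points (as a diameter) or three (as a circumcircle).
The minimum enclosing circle is determined by three boundary points: P, Q, S.
Their circumcentre is (4/9, -1/3) with r² = 5785/81.
The farthest remaining point R is at distance² 1060/81 ≤ 5785/81.
r = √(5785/81) ≈ 8.451.

8.451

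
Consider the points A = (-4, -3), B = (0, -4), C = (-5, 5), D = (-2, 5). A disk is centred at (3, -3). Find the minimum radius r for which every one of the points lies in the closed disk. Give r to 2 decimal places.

11.31

The required radius is the distance from (3, -3) to the farthest point.
Squared distances: 49, 10, 128, 89.
Maximum is 128, attained at C.
r = √128 ≈ 11.31.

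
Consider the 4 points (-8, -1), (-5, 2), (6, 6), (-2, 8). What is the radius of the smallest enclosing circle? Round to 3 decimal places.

A smallest enclosing disk is always determined by at most three of the input points on its boundary.
The farthest pair is (-8, -1)–(6, 6) with squared distance 245. The circle on this segment as diameter has centre (-1, 2.5) and r² = 245/4 = 61.25.
Check (-5, 2): distance² to centre = 16.25 ≤ 61.25, so it lies inside.
All remaining points lie in this disk, and no smaller disk contains both endpoints, so this is the minimum enclosing circle.
r = √(61.25) ≈ 7.826.

7.826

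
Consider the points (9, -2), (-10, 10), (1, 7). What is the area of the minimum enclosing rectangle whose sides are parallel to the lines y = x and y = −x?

In coordinates u = x + y, v = x − y the rectangle is axis-aligned; the map (x,y)→(u,v) scales areas by 2.
u-values: 7, 0, 8; range = 8 − 0 = 8.
v-values: 11, -20, -6; range = 11 − (-20) = 31.
Area = (8 × 31) / 2 = 124.

124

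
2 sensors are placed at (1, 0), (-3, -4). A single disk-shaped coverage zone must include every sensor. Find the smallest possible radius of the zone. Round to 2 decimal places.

The smallest circle enclosing two points has them as diameter endpoints.
Centre = midpoint = (-1, -2); r² = |(1, 0)−(-3, -4)|²/4 = 32/4 = 8.
r = √8 ≈ 2.83.

2.83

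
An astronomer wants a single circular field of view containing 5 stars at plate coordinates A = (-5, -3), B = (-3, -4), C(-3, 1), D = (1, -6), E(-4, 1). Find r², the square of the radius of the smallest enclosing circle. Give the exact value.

A smallest enclosing disk is always determined by at most three of the input points on its boundary.
The farthest pair is D–E with squared distance 74. The circle on this segment as diameter has centre (-1.5, -2.5) and r² = 74/4 = 18.5.
Check A: distance² to centre = 12.5 ≤ 18.5, so it lies inside.
All remaining points lie in this disk, and no smaller disk contains both endpoints, so this is the minimum enclosing circle.

18.5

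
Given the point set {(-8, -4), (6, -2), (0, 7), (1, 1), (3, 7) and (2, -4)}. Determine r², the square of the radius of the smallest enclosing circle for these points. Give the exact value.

The minimum enclosing circle is determined by three boundary points: (-8, -4), (6, -2), (3, 7).
Their circumcentre is (-1.5, 0.5) with r² = 62.5.
The farthest remaining point (0, 7) is at distance² 44.5 ≤ 62.5.

62.5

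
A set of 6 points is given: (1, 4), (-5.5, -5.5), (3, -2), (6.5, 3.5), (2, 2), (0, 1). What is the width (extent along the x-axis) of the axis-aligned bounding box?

12

max x = 6.5, min x = -5.5, so width = 12.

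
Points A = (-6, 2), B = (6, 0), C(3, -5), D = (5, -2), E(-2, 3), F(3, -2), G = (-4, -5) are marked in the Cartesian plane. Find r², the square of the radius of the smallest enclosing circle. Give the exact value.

38.30078125

By Welzl's lemma the MEC is supported by two points (diametrically opposite) or three points (on a circumcircle).
The minimum enclosing circle is determined by three boundary points: A, B, G.
Their circumcentre is (-0.1875, -0.125) with r² = 38.30078125.
The farthest remaining point C is at distance² 33.92578125 ≤ 38.30078125.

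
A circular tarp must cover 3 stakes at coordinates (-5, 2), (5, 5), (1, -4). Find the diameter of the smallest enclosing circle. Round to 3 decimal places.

Call the three points A, B, C in the order given.
Side lengths²: AB² = 109, AC² = 72, BC² = 97.
Since AB² = 109 < 97 + 72 = 169, the triangle is acute, so the smallest enclosing circle is the circumcircle.
Circumcentre = (15/26, 41/26), r² = 10573/338.
Diameter = 2r = 2√(10573/338) ≈ 11.186.

11.186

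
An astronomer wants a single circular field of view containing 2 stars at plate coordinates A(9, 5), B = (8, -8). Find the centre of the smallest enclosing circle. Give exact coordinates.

(8.5, -1.5)

The smallest circle enclosing two points has them as diameter endpoints.
Centre = midpoint = (8.5, -1.5); r² = |AB|²/4 = 170/4 = 42.5.
Centre = (8.5, -1.5).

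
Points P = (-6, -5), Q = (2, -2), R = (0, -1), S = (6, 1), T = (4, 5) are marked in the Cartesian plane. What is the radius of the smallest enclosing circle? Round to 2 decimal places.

The farthest pair is P–T with squared distance 200. The circle on this segment as diameter has centre (-1, 0) and r² = 200/4 = 50.
Check Q: distance² to centre = 13 ≤ 50, so it lies inside.
All remaining points lie in this disk, and no smaller disk contains both endpoints, so this is the minimum enclosing circle.
r = √50 ≈ 7.07.

7.07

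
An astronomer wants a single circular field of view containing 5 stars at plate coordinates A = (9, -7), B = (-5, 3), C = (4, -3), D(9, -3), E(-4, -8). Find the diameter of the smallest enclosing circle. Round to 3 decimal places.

17.205

The minimum enclosing circle of a finite set is fixed by two of the points (as a diameter) or three (as a circumcircle).
The farthest pair is A–B with squared distance 296. The circle on this segment as diameter has centre (2, -2) and r² = 296/4 = 74.
Check C: distance² to centre = 5 ≤ 74, so it lies inside.
All remaining points lie in this disk, and no smaller disk contains both endpoints, so this is the minimum enclosing circle.
Diameter = 2r = 2√74 ≈ 17.205.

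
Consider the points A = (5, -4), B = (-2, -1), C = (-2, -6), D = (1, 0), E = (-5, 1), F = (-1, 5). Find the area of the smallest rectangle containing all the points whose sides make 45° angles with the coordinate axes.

In coordinates u = x + y, v = x − y the rectangle is axis-aligned; the map (x,y)→(u,v) scales areas by 2.
u-values: 1, -3, -8, 1, -4, 4; range = 4 − (-8) = 12.
v-values: 9, -1, 4, 1, -6, -6; range = 9 − (-6) = 15.
Area = (12 × 15) / 2 = 90.

90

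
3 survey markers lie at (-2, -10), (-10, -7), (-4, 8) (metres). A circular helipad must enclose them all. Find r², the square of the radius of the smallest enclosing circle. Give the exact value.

Call the three points A, B, C in the order given.
Side lengths²: AB² = 73, AC² = 328, BC² = 261.
Since AC² = 328 < 261 + 73 = 334, the triangle is acute, so the smallest enclosing circle is the circumcircle.
Circumcentre = (-147/46, -47/46), r² = 86797/1058.

86797/1058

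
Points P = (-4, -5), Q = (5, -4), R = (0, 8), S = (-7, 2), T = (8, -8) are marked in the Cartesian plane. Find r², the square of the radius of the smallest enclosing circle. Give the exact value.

86.328125

The minimum enclosing circle of a finite set is fixed by two of the points (as a diameter) or three (as a circumcircle).
The minimum enclosing circle is determined by three boundary points: R, S, T.
Their circumcentre is (1.75, -1.125) with r² = 86.328125.
The farthest remaining point P is at distance² 48.078125 ≤ 86.328125.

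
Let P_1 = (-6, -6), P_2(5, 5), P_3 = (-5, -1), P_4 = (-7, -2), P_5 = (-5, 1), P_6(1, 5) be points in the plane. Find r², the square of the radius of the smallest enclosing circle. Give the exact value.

By Welzl's lemma the MEC is supported by two points (diametrically opposite) or three points (on a circumcircle).
The farthest pair is P_1–P_2 with squared distance 242. The circle on this segment as diameter has centre (-0.5, -0.5) and r² = 242/4 = 60.5.
Check P_3: distance² to centre = 20.5 ≤ 60.5, so it lies inside.
All remaining points lie in this disk, and no smaller disk contains both endpoints, so this is the minimum enclosing circle.

60.5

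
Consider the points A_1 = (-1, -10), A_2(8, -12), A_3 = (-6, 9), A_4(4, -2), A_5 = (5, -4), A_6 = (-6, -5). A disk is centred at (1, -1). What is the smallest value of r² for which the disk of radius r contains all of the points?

The required radius is the distance from (1, -1) to the farthest point.
Squared distances: 85, 170, 149, 10, 25, 65.
Maximum is 170, attained at A_2.

170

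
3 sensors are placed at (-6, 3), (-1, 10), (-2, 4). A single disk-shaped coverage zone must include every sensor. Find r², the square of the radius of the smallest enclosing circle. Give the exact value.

Call the three points A, B, C in the order given.
Side lengths²: AB² = 74, AC² = 17, BC² = 37.
Since AB² = 74 ≥ 37 + 17 = 54, the angle opposite AB is not acute, so the smallest enclosing circle has AB as diameter.
Centre = midpoint of AB = (-3.5, 6.5), r² = 74/4 = 18.5.

18.5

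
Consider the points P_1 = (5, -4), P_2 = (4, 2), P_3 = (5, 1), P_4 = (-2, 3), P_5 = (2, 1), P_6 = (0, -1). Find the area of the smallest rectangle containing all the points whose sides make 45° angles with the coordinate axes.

49

In coordinates u = x + y, v = x − y the rectangle is axis-aligned; the map (x,y)→(u,v) scales areas by 2.
u-values: 1, 6, 6, 1, 3, -1; range = 6 − (-1) = 7.
v-values: 9, 2, 4, -5, 1, 1; range = 9 − (-5) = 14.
Area = (7 × 14) / 2 = 49.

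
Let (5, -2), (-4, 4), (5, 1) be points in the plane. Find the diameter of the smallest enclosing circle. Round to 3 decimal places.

10.817

Call the three points A, B, C in the order given.
Side lengths²: AB² = 117, AC² = 9, BC² = 90.
Since AB² = 117 ≥ 90 + 9 = 99, the angle opposite AB is not acute, so the smallest enclosing circle has AB as diameter.
Centre = midpoint of AB = (0.5, 1), r² = 117/4 = 29.25.
Diameter = 2r = 2√(29.25) ≈ 10.817.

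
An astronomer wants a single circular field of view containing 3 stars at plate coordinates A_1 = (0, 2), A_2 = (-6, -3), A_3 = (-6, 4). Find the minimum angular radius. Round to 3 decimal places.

Side lengths²: A_1A_2² = 61, A_1A_3² = 40, A_2A_3² = 49.
Since A_1A_2² = 61 < 49 + 40 = 89, the triangle is acute, so the smallest enclosing circle is the circumcircle.
Circumcentre = (-23/6, 0.5), r² = 305/18.
r = √(305/18) ≈ 4.116.

4.116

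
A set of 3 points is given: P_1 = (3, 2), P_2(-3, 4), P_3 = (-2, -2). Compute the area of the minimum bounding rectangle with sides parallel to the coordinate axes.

x ranges over [-3, 3], width 6.
y ranges over [-2, 4], height 6.
Area = 6 × 6 = 36.

36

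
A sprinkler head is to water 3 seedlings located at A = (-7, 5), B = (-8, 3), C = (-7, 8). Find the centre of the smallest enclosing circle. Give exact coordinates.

(-7.5, 5.5)

Side lengths²: AB² = 5, AC² = 9, BC² = 26.
Since BC² = 26 ≥ 9 + 5 = 14, the angle opposite BC is not acute, so the smallest enclosing circle has BC as diameter.
Centre = midpoint of BC = (-7.5, 5.5), r² = 26/4 = 6.5.
Centre = (-7.5, 5.5).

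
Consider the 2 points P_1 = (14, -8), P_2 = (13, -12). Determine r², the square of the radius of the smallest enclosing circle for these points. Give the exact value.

4.25

The smallest circle enclosing two points has them as diameter endpoints.
Centre = midpoint = (13.5, -10); r² = |P_1P_2|²/4 = 17/4 = 4.25.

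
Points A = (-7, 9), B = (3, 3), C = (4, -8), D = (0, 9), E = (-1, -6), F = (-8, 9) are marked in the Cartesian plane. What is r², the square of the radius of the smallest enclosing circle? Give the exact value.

The farthest pair is C–F with squared distance 433. The circle on this segment as diameter has centre (-2, 0.5) and r² = 433/4 = 108.25.
Check A: distance² to centre = 97.25 ≤ 108.25, so it lies inside.
All remaining points lie in this disk, and no smaller disk contains both endpoints, so this is the minimum enclosing circle.

108.25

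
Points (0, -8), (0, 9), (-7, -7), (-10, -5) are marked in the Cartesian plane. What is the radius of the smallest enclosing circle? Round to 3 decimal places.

A smallest enclosing disk is always determined by at most three of the input points on its boundary.
The minimum enclosing circle is determined by three boundary points: (0, -8), (0, 9), (-10, -5).
Their circumcentre is (-2.9, 0.5) with r² = 80.66.
The farthest remaining point (-7, -7) is at distance² 73.06 ≤ 80.66.
r = √(80.66) ≈ 8.981.

8.981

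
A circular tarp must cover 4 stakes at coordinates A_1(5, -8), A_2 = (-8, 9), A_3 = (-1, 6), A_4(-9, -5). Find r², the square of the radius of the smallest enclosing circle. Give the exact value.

114.5

The farthest pair is A_1–A_2 with squared distance 458. The circle on this segment as diameter has centre (-1.5, 0.5) and r² = 458/4 = 114.5.
Check A_3: distance² to centre = 30.5 ≤ 114.5, so it lies inside.
All remaining points lie in this disk, and no smaller disk contains both endpoints, so this is the minimum enclosing circle.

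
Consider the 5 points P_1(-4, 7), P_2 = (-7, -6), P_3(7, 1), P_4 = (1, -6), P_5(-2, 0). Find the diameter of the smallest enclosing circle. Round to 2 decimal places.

The minimum enclosing circle is determined by three boundary points: P_1, P_2, P_3.
Their circumcentre is (-45/46, -25/46) with r² = 69865/1058.
The farthest remaining point P_4 is at distance² 35641/1058 ≤ 69865/1058.
Diameter = 2r = 2√(69865/1058) ≈ 16.25.

16.25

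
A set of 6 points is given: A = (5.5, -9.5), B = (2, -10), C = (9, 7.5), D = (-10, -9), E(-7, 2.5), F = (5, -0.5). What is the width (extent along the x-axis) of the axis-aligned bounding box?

19

max x = 9, min x = -10, so width = 19.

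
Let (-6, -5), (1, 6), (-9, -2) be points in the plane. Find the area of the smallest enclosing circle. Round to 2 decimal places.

135.17

Call the three points A, B, C in the order given.
Side lengths²: AB² = 170, AC² = 18, BC² = 164.
Since AB² = 170 < 164 + 18 = 182, the triangle is acute, so the smallest enclosing circle is the circumcircle.
Circumcentre = (-28/9, 8/9), r² = 3485/81.
Area = π·r² = π·3485/81 ≈ 135.17.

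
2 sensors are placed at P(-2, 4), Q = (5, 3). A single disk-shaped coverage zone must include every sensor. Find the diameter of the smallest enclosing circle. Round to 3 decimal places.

7.071

The smallest circle enclosing two points has them as diameter endpoints.
Centre = midpoint = (1.5, 3.5); r² = |PQ|²/4 = 50/4 = 12.5.
Diameter = 2r = 2√(12.5) ≈ 7.071.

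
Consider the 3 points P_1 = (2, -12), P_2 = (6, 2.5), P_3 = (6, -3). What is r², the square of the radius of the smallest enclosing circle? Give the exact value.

56.5625

Side lengths²: P_1P_2² = 226.25, P_1P_3² = 97, P_2P_3² = 30.25.
Since P_1P_2² = 226.25 ≥ 97 + 30.25 = 127.25, the angle opposite P_1P_2 is not acute, so the smallest enclosing circle has P_1P_2 as diameter.
Centre = midpoint of P_1P_2 = (4, -4.75), r² = 226.25/4 = 56.5625.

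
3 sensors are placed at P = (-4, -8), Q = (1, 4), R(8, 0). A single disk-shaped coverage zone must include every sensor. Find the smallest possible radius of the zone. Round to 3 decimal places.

7.267

Side lengths²: PQ² = 169, PR² = 208, QR² = 65.
Since PR² = 208 < 169 + 65 = 234, the triangle is acute, so the smallest enclosing circle is the circumcircle.
Circumcentre = (1.5, -3.25), r² = 52.8125.
r = √(52.8125) ≈ 7.267.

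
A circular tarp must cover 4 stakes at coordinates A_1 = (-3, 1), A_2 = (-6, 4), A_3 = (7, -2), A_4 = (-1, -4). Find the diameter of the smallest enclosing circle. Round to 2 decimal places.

14.32

By Welzl's lemma the MEC is supported by two points (diametrically opposite) or three points (on a circumcircle).
The farthest pair is A_2–A_3 with squared distance 205. The circle on this segment as diameter has centre (0.5, 1) and r² = 205/4 = 51.25.
Check A_1: distance² to centre = 12.25 ≤ 51.25, so it lies inside.
All remaining points lie in this disk, and no smaller disk contains both endpoints, so this is the minimum enclosing circle.
Diameter = 2r = 2√(51.25) ≈ 14.32.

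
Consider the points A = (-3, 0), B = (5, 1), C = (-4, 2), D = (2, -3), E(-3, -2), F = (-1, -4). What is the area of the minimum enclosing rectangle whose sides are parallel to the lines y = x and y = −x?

In coordinates u = x + y, v = x − y the rectangle is axis-aligned; the map (x,y)→(u,v) scales areas by 2.
u-values: -3, 6, -2, -1, -5, -5; range = 6 − (-5) = 11.
v-values: -3, 4, -6, 5, -1, 3; range = 5 − (-6) = 11.
Area = (11 × 11) / 2 = 60.5.

60.5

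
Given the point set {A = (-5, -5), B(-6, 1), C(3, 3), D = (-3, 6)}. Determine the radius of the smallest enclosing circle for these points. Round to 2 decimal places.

5.89

The minimum enclosing circle is determined by three boundary points: A, C, D.
Their circumcentre is (-13/6, 1/6) with r² = 625/18.
The farthest remaining point B is at distance² 277/18 ≤ 625/18.
r = √(625/18) ≈ 5.89.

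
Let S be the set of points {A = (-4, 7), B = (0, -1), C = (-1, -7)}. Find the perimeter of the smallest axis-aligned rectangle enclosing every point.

36

Width = max x − min x = 0 − (-4) = 4.
Height = max y − min y = 7 − (-7) = 14.
Perimeter = 2(4 + 14) = 36.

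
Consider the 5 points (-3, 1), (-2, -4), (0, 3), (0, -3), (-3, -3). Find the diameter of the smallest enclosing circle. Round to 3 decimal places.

7.280

By Welzl's lemma the MEC is supported by two points (diametrically opposite) or three points (on a circumcircle).
The farthest pair is (-2, -4)–(0, 3) with squared distance 53. The circle on this segment as diameter has centre (-1, -0.5) and r² = 53/4 = 13.25.
Check (-3, 1): distance² to centre = 6.25 ≤ 13.25, so it lies inside.
All remaining points lie in this disk, and no smaller disk contains both endpoints, so this is the minimum enclosing circle.
Diameter = 2r = 2√(13.25) ≈ 7.280.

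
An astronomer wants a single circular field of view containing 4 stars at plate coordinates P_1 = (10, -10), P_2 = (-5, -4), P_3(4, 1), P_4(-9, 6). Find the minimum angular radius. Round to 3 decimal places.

The farthest pair is P_1–P_4 with squared distance 617. The circle on this segment as diameter has centre (0.5, -2) and r² = 617/4 = 154.25.
Check P_2: distance² to centre = 34.25 ≤ 154.25, so it lies inside.
All remaining points lie in this disk, and no smaller disk contains both endpoints, so this is the minimum enclosing circle.
r = √(154.25) ≈ 12.420.

12.420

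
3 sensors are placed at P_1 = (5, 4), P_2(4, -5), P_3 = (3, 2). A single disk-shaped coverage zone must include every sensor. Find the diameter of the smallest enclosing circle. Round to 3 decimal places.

9.055

Side lengths²: P_1P_2² = 82, P_1P_3² = 8, P_2P_3² = 50.
Since P_1P_2² = 82 ≥ 50 + 8 = 58, the angle opposite P_1P_2 is not acute, so the smallest enclosing circle has P_1P_2 as diameter.
Centre = midpoint of P_1P_2 = (4.5, -0.5), r² = 82/4 = 20.5.
Diameter = 2r = 2√(20.5) ≈ 9.055.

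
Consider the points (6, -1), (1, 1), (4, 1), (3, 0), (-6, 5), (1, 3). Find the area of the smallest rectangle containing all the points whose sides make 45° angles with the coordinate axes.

54

In coordinates u = x + y, v = x − y the rectangle is axis-aligned; the map (x,y)→(u,v) scales areas by 2.
u-values: 5, 2, 5, 3, -1, 4; range = 5 − (-1) = 6.
v-values: 7, 0, 3, 3, -11, -2; range = 7 − (-11) = 18.
Area = (6 × 18) / 2 = 54.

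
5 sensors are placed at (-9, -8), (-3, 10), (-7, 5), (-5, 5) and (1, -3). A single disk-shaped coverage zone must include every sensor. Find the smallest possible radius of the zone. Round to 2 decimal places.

A smallest enclosing disk is always determined by at most three of the input points on its boundary.
The farthest pair is (-9, -8)–(-3, 10) with squared distance 360. The circle on this segment as diameter has centre (-6, 1) and r² = 360/4 = 90.
Check (-7, 5): distance² to centre = 17 ≤ 90, so it lies inside.
All remaining points lie in this disk, and no smaller disk contains both endpoints, so this is the minimum enclosing circle.
r = √90 ≈ 9.49.

9.49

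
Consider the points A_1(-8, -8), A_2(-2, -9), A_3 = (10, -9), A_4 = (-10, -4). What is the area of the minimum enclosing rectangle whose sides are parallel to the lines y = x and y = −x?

In coordinates u = x + y, v = x − y the rectangle is axis-aligned; the map (x,y)→(u,v) scales areas by 2.
u-values: -16, -11, 1, -14; range = 1 − (-16) = 17.
v-values: 0, 7, 19, -6; range = 19 − (-6) = 25.
Area = (17 × 25) / 2 = 212.5.

212.5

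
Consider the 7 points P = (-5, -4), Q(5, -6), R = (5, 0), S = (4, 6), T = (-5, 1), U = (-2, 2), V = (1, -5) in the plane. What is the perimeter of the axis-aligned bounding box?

Width = max x − min x = 5 − (-5) = 10.
Height = max y − min y = 6 − (-6) = 12.
Perimeter = 2(10 + 12) = 44.

44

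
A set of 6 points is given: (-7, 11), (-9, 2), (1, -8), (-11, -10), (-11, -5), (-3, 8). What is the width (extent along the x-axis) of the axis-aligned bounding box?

max x = 1, min x = -11, so width = 12.

12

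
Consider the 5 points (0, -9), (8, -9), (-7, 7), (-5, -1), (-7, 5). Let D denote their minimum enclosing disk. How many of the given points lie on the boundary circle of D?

2

A smallest enclosing disk is always determined by at most three of the input points on its boundary.
The farthest pair is (8, -9)–(-7, 7) with squared distance 481. The circle on this segment as diameter has centre (0.5, -1) and r² = 481/4 = 120.25.
Check (0, -9): distance² to centre = 64.25 ≤ 120.25, so it lies inside.
All remaining points lie in this disk, and no smaller disk contains both endpoints, so this is the minimum enclosing circle.
The points at distance exactly r from the centre are (8, -9), (-7, 7) — 2 points.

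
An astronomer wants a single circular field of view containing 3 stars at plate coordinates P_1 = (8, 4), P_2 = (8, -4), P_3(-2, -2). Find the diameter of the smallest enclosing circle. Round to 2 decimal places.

Side lengths²: P_1P_2² = 64, P_1P_3² = 136, P_2P_3² = 104.
Since P_1P_3² = 136 < 104 + 64 = 168, the triangle is acute, so the smallest enclosing circle is the circumcircle.
Circumcentre = (3.6, 0), r² = 35.36.
Diameter = 2r = 2√(35.36) ≈ 11.89.

11.89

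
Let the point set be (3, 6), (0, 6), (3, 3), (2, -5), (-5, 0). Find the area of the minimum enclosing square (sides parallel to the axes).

The bounding box has width 8 and height 11.
An axis-aligned square enclosing the set must have side ≥ max(width, height).
So the minimum side is max(8, 11) = 11.
Area = 11² = 121.

121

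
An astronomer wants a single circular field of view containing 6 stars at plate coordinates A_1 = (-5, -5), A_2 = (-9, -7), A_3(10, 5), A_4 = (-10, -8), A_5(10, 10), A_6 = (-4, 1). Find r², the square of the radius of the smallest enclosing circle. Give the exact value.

181

A smallest enclosing disk is always determined by at most three of the input points on its boundary.
The farthest pair is A_4–A_5 with squared distance 724. The circle on this segment as diameter has centre (0, 1) and r² = 724/4 = 181.
Check A_1: distance² to centre = 61 ≤ 181, so it lies inside.
All remaining points lie in this disk, and no smaller disk contains both endpoints, so this is the minimum enclosing circle.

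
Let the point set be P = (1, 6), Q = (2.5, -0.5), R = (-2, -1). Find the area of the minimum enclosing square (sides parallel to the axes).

49

The bounding box has width 4.5 and height 7.
An axis-aligned square enclosing the set must have side ≥ max(width, height).
So the minimum side is max(4.5, 7) = 7.
Area = 7² = 49.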